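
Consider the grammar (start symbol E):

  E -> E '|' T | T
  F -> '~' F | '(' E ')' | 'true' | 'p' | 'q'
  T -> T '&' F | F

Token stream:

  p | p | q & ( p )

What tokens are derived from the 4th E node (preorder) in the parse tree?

[E [E [E [T [F p]]] | [T [F p]]] | [T [T [F q]] & [F ( [E [T [F p]]] )]]]

p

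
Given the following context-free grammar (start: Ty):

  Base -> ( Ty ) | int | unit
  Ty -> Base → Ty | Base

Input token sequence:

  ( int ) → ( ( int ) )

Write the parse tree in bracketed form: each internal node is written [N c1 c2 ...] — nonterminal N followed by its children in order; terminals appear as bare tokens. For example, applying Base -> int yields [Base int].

[Ty [Base ( [Ty [Base int]] )] → [Ty [Base ( [Ty [Base ( [Ty [Base int]] )]] )]]]

Ty
Base → Ty
( Ty ) → Ty
( Base ) → Ty
( int ) → Ty
( int ) → Base
( int ) → ( Ty )
( int ) → ( Base )
( int ) → ( ( Ty ) )
( int ) → ( ( Base ) )
( int ) → ( ( int ) )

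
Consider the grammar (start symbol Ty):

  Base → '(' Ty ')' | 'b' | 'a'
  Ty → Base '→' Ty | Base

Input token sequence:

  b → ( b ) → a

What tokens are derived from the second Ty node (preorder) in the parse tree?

[Ty [Base b] → [Ty [Base ( [Ty [Base b]] )] → [Ty [Base a]]]]

( b ) → a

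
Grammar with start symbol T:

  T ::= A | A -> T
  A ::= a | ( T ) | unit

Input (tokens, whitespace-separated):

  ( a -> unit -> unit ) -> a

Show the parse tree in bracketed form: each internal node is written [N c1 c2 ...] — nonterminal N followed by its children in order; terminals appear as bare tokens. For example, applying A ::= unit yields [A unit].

[T [A ( [T [A a] -> [T [A unit] -> [T [A unit]]]] )] -> [T [A a]]]

T
A -> T
( T ) -> T
( A -> T ) -> T
( a -> T ) -> T
( a -> A -> T ) -> T
( a -> unit -> T ) -> T
( a -> unit -> A ) -> T
( a -> unit -> unit ) -> T
( a -> unit -> unit ) -> A
( a -> unit -> unit ) -> a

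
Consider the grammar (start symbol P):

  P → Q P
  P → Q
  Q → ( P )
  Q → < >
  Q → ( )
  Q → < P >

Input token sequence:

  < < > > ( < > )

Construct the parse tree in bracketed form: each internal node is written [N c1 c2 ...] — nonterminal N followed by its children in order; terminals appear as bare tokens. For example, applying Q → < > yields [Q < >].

[P [Q < [P [Q < >]] >] [P [Q ( [P [Q < >]] )]]]

P
Q P
< P > P
< Q > P
< < > > P
< < > > Q
< < > > ( P )
< < > > ( Q )
< < > > ( < > )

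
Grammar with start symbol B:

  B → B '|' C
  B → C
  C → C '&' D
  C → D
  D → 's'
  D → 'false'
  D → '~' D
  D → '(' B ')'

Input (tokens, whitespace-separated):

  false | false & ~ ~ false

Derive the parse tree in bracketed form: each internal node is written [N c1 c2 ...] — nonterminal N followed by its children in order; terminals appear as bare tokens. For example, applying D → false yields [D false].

[B [B [C [D false]]] | [C [C [D false]] & [D ~ [D ~ [D false]]]]]

B
B | C
C | C
D | C
false | C
false | C & D
false | D & D
false | false & D
false | false & ~ D
false | false & ~ ~ D
false | false & ~ ~ false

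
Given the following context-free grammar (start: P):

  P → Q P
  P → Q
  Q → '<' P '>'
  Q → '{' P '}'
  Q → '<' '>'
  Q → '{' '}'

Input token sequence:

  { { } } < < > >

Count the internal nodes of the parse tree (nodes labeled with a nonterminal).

8

[P [Q { [P [Q { }]] }] [P [Q < [P [Q < >]] >]]]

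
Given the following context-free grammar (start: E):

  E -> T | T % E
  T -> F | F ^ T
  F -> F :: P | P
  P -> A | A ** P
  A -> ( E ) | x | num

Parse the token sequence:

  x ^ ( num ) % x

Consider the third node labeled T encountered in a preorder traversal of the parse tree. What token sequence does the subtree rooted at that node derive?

[E [T [F [P [A x]]] ^ [T [F [P [A ( [E [T [F [P [A num]]]]] )]]]]] % [E [T [F [P [A x]]]]]]

num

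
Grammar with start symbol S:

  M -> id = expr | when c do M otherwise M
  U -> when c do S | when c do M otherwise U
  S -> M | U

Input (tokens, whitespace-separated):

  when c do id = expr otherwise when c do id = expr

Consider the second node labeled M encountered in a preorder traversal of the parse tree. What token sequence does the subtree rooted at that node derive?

[S [U when c do [M id = expr] otherwise [U when c do [S [M id = expr]]]]]

id = expr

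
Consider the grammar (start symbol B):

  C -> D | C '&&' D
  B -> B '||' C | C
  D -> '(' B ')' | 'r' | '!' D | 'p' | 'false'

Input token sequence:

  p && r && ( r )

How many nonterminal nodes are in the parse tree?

10

[B [C [C [C [D p]] && [D r]] && [D ( [B [C [D r]]] )]]]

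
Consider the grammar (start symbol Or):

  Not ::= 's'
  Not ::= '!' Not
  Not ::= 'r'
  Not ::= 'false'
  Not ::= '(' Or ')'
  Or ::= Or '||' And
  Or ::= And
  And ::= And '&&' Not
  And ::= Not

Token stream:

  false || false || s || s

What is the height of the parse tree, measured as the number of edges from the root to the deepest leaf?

6

[Or [Or [Or [Or [And [Not false]]] || [And [Not false]]] || [And [Not s]]] || [And [Not s]]]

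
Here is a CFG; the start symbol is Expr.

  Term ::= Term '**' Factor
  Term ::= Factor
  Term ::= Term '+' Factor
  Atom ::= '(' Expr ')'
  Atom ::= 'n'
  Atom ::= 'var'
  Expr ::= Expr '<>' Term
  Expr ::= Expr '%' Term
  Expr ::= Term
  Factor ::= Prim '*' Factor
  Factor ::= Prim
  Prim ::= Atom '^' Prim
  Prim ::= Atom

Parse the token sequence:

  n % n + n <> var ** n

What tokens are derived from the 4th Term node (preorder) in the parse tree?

[Expr [Expr [Expr [Term [Factor [Prim [Atom n]]]]] % [Term [Term [Factor [Prim [Atom n]]]] + [Factor [Prim [Atom n]]]]] <> [Term [Term [Factor [Prim [Atom var]]]] ** [Factor [Prim [Atom n]]]]]

var ** n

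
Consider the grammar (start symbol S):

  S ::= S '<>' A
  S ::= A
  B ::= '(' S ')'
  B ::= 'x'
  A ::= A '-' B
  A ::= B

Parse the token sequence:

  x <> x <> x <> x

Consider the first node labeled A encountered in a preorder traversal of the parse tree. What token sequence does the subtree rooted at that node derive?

[S [S [S [S [A [B x]]] <> [A [B x]]] <> [A [B x]]] <> [A [B x]]]

x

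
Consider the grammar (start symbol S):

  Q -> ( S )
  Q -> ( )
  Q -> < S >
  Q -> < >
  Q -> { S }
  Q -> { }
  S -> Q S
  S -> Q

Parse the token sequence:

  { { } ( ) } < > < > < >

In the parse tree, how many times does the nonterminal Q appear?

6

[S [Q { [S [Q { }] [S [Q ( )]]] }] [S [Q < >] [S [Q < >] [S [Q < >]]]]]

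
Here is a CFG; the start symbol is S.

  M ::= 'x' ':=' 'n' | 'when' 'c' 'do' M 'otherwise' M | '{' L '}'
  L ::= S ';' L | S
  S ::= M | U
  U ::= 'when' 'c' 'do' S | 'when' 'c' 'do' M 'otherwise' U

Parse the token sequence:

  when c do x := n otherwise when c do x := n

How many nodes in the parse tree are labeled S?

[S [U when c do [M x := n] otherwise [U when c do [S [M x := n]]]]]

2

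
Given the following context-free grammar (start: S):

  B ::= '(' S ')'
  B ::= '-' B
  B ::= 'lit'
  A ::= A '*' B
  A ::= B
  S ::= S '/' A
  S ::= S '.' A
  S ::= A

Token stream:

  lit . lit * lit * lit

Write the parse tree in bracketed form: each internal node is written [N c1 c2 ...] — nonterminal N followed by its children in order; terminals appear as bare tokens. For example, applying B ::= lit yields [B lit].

[S [S [A [B lit]]] . [A [A [A [B lit]] * [B lit]] * [B lit]]]

S
S . A
A . A
B . A
lit . A
lit . A * B
lit . A * B * B
lit . B * B * B
lit . lit * B * B
lit . lit * lit * B
lit . lit * lit * lit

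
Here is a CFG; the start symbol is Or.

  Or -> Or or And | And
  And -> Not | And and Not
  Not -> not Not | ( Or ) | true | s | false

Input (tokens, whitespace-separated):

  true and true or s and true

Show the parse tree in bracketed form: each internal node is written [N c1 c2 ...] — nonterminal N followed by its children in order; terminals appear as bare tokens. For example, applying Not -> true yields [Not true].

[Or [Or [And [And [Not true]] and [Not true]]] or [And [And [Not s]] and [Not true]]]

Or
Or or And
And or And
And and Not or And
Not and Not or And
true and Not or And
true and true or And
true and true or And and Not
true and true or Not and Not
true and true or s and Not
true and true or s and true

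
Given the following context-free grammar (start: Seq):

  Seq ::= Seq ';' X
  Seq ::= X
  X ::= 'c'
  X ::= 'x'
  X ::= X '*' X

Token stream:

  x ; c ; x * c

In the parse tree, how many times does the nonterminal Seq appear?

3

[Seq [Seq [Seq [X x]] ; [X c]] ; [X [X x] * [X c]]]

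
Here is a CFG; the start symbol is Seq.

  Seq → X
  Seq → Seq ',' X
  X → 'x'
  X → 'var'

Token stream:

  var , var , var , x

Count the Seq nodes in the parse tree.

[Seq [Seq [Seq [Seq [X var]] , [X var]] , [X var]] , [X x]]

4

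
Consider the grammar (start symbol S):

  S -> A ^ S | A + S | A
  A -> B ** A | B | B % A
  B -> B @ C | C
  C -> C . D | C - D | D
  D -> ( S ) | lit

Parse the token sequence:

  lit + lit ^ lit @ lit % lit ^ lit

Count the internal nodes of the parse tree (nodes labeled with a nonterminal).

[S [A [B [C [D lit]]]] + [S [A [B [C [D lit]]]] ^ [S [A [B [B [C [D lit]]] @ [C [D lit]]] % [A [B [C [D lit]]]]] ^ [S [A [B [C [D lit]]]]]]]]

27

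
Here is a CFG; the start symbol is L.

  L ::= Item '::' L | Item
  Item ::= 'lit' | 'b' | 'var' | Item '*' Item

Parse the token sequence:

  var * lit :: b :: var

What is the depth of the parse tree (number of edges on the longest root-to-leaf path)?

4

[L [Item [Item var] * [Item lit]] :: [L [Item b] :: [L [Item var]]]]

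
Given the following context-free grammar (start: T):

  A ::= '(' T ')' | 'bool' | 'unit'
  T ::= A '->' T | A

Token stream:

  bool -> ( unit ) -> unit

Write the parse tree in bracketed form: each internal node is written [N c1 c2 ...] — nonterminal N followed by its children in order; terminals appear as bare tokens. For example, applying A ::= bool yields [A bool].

[T [A bool] -> [T [A ( [T [A unit]] )] -> [T [A unit]]]]

T
A -> T
bool -> T
bool -> A -> T
bool -> ( T ) -> T
bool -> ( A ) -> T
bool -> ( unit ) -> T
bool -> ( unit ) -> A
bool -> ( unit ) -> unit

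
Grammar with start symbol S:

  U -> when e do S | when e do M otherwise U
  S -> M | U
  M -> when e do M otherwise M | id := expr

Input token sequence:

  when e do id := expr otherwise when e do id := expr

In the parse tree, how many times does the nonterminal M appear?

[S [U when e do [M id := expr] otherwise [U when e do [S [M id := expr]]]]]

2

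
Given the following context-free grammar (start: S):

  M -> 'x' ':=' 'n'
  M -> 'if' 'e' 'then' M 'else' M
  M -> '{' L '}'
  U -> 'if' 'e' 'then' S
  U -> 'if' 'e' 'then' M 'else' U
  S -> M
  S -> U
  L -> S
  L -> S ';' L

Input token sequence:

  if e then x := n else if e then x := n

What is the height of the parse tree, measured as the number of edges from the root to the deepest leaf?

[S [U if e then [M x := n] else [U if e then [S [M x := n]]]]]

5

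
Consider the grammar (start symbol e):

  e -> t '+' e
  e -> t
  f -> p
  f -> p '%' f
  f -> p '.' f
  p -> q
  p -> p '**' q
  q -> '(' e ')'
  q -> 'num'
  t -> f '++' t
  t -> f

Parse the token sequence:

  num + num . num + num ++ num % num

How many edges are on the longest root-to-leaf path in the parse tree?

[e [t [f [p [q num]]]] + [e [t [f [p [q num]] . [f [p [q num]]]]] + [e [t [f [p [q num]]] ++ [t [f [p [q num]] % [f [p [q num]]]]]]]]]

9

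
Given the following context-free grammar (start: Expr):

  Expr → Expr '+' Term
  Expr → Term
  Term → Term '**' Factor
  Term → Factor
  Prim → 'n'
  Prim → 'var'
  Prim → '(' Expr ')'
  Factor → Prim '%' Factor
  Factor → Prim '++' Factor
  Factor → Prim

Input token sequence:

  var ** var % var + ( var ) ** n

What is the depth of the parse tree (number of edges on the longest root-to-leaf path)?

9

[Expr [Expr [Term [Term [Factor [Prim var]]] ** [Factor [Prim var] % [Factor [Prim var]]]]] + [Term [Term [Factor [Prim ( [Expr [Term [Factor [Prim var]]]] )]]] ** [Factor [Prim n]]]]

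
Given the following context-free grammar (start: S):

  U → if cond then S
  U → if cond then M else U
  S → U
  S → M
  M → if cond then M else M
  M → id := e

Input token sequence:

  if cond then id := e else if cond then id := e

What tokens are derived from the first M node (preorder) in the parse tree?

[S [U if cond then [M id := e] else [U if cond then [S [M id := e]]]]]

id := e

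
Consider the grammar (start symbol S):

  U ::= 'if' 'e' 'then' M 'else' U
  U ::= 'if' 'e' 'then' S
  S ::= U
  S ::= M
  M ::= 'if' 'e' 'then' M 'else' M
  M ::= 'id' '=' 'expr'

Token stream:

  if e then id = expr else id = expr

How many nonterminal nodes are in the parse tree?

[S [M if e then [M id = expr] else [M id = expr]]]

4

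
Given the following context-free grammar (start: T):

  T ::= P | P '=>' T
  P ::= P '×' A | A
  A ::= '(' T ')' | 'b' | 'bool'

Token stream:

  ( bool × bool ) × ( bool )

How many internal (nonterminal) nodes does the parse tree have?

13

[T [P [P [A ( [T [P [P [A bool]] × [A bool]]] )]] × [A ( [T [P [A bool]]] )]]]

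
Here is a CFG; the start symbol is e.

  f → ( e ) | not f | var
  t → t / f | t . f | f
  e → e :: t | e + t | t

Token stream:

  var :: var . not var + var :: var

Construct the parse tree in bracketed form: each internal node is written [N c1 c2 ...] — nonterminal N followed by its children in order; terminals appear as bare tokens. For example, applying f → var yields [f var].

[e [e [e [e [t [f var]]] :: [t [t [f var]] . [f not [f var]]]] + [t [f var]]] :: [t [f var]]]

e
e :: t
e + t :: t
e :: t + t :: t
t :: t + t :: t
f :: t + t :: t
var :: t + t :: t
var :: t . f + t :: t
var :: f . f + t :: t
var :: var . f + t :: t
var :: var . not f + t :: t
var :: var . not var + t :: t
var :: var . not var + f :: t
var :: var . not var + var :: t
var :: var . not var + var :: f
var :: var . not var + var :: var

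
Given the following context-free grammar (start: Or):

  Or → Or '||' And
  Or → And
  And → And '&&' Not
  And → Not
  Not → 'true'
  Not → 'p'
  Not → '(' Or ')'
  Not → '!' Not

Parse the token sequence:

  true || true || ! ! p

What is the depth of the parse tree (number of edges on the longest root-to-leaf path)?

[Or [Or [Or [And [Not true]]] || [And [Not true]]] || [And [Not ! [Not ! [Not p]]]]]

5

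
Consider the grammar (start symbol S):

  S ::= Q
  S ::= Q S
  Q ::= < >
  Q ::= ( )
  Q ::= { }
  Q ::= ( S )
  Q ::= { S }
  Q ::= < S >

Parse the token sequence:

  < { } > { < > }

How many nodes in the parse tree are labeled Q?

[S [Q < [S [Q { }]] >] [S [Q { [S [Q < >]] }]]]

4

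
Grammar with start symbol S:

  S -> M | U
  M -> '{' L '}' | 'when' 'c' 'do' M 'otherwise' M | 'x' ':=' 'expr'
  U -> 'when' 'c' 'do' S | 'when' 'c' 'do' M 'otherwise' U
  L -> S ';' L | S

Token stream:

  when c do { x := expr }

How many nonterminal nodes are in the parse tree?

7

[S [U when c do [S [M { [L [S [M x := expr]]] }]]]]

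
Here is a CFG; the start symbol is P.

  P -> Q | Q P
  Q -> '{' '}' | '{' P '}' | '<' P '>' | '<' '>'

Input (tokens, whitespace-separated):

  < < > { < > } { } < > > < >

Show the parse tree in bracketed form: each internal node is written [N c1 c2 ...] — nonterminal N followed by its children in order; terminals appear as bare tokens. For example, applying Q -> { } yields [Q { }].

[P [Q < [P [Q < >] [P [Q { [P [Q < >]] }] [P [Q { }] [P [Q < >]]]]] >] [P [Q < >]]]

P
Q P
< P > P
< Q P > P
< < > P > P
< < > Q P > P
< < > { P } P > P
< < > { Q } P > P
< < > { < > } P > P
< < > { < > } Q P > P
< < > { < > } { } P > P
< < > { < > } { } Q > P
< < > { < > } { } < > > P
< < > { < > } { } < > > Q
< < > { < > } { } < > > < >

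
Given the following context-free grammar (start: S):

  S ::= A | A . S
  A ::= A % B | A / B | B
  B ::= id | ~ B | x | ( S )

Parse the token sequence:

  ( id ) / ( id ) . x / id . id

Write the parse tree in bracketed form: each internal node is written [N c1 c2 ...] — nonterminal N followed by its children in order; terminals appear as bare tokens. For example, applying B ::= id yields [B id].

[S [A [A [B ( [S [A [B id]]] )]] / [B ( [S [A [B id]]] )]] . [S [A [A [B x]] / [B id]] . [S [A [B id]]]]]

S
A . S
A / B . S
B / B . S
( S ) / B . S
( A ) / B . S
( B ) / B . S
( id ) / B . S
( id ) / ( S ) . S
( id ) / ( A ) . S
( id ) / ( B ) . S
( id ) / ( id ) . S
( id ) / ( id ) . A . S
( id ) / ( id ) . A / B . S
( id ) / ( id ) . B / B . S
( id ) / ( id ) . x / B . S
( id ) / ( id ) . x / id . S
( id ) / ( id ) . x / id . A
( id ) / ( id ) . x / id . B
( id ) / ( id ) . x / id . id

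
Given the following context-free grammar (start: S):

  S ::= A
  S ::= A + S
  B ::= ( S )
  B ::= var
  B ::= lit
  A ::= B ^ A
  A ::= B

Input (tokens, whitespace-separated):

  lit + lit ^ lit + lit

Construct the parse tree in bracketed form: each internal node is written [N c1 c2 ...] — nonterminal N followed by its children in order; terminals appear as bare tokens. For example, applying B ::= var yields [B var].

S
A + S
B + S
lit + S
lit + A + S
lit + B ^ A + S
lit + lit ^ A + S
lit + lit ^ B + S
lit + lit ^ lit + S
lit + lit ^ lit + A
lit + lit ^ lit + B
lit + lit ^ lit + lit

[S [A [B lit]] + [S [A [B lit] ^ [A [B lit]]] + [S [A [B lit]]]]]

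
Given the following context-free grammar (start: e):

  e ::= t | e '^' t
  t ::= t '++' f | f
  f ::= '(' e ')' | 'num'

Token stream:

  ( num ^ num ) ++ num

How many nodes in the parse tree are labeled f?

[e [t [t [f ( [e [e [t [f num]]] ^ [t [f num]]] )]] ++ [f num]]]

4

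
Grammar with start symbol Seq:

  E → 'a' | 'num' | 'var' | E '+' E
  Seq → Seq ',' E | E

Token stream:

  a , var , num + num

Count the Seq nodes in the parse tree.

[Seq [Seq [Seq [E a]] , [E var]] , [E [E num] + [E num]]]

3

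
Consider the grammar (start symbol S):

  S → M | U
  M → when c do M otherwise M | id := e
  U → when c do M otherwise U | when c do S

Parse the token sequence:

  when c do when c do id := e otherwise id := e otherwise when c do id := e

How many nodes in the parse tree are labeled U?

2

[S [U when c do [M when c do [M id := e] otherwise [M id := e]] otherwise [U when c do [S [M id := e]]]]]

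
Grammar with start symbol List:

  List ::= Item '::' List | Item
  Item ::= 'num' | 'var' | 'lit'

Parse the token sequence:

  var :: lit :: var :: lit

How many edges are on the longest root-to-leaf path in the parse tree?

[List [Item var] :: [List [Item lit] :: [List [Item var] :: [List [Item lit]]]]]

5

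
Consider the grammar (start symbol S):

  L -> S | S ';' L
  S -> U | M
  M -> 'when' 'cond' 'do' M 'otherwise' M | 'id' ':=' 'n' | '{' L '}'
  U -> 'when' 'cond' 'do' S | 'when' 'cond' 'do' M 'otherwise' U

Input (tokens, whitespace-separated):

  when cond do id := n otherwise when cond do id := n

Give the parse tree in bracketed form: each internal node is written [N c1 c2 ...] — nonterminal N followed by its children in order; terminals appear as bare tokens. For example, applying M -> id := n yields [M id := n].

S
U
when cond do M otherwise U
when cond do id := n otherwise U
when cond do id := n otherwise when cond do S
when cond do id := n otherwise when cond do M
when cond do id := n otherwise when cond do id := n

[S [U when cond do [M id := n] otherwise [U when cond do [S [M id := n]]]]]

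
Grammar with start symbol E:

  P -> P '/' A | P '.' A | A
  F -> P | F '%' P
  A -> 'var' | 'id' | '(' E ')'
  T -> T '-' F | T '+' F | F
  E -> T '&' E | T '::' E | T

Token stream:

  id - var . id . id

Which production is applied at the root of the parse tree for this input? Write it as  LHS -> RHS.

[E [T [T [F [P [A id]]]] - [F [P [P [P [A var]] . [A id]] . [A id]]]]]

E -> T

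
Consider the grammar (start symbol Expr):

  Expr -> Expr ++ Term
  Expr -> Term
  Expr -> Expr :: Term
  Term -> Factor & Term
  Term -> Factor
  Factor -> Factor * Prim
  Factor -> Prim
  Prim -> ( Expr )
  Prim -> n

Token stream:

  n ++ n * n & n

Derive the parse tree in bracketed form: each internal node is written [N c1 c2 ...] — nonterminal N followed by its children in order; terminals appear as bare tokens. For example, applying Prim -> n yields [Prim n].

[Expr [Expr [Term [Factor [Prim n]]]] ++ [Term [Factor [Factor [Prim n]] * [Prim n]] & [Term [Factor [Prim n]]]]]

Expr
Expr ++ Term
Term ++ Term
Factor ++ Term
Prim ++ Term
n ++ Term
n ++ Factor & Term
n ++ Factor * Prim & Term
n ++ Prim * Prim & Term
n ++ n * Prim & Term
n ++ n * n & Term
n ++ n * n & Factor
n ++ n * n & Prim
n ++ n * n & n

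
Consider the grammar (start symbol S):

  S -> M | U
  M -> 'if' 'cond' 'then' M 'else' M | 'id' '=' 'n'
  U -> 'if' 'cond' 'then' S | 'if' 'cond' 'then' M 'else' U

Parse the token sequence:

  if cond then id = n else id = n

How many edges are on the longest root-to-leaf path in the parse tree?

3

[S [M if cond then [M id = n] else [M id = n]]]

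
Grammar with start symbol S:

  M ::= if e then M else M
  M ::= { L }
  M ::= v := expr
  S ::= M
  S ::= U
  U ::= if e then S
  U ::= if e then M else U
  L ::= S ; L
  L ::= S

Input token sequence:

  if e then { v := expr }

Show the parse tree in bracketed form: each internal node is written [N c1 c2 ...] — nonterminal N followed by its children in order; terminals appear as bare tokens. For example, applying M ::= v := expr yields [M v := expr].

S
U
if e then S
if e then M
if e then { L }
if e then { S }
if e then { M }
if e then { v := expr }

[S [U if e then [S [M { [L [S [M v := expr]]] }]]]]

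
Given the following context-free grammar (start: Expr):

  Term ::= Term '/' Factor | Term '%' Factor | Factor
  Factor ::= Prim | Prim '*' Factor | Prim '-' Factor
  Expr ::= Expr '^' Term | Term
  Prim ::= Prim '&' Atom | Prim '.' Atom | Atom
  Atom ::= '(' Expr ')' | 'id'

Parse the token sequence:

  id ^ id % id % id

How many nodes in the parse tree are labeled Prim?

4

[Expr [Expr [Term [Factor [Prim [Atom id]]]]] ^ [Term [Term [Term [Factor [Prim [Atom id]]]] % [Factor [Prim [Atom id]]]] % [Factor [Prim [Atom id]]]]]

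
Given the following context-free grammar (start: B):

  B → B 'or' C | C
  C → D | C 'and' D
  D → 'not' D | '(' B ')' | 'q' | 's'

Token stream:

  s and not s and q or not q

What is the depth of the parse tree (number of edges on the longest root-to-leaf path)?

6

[B [B [C [C [C [D s]] and [D not [D s]]] and [D q]]] or [C [D not [D q]]]]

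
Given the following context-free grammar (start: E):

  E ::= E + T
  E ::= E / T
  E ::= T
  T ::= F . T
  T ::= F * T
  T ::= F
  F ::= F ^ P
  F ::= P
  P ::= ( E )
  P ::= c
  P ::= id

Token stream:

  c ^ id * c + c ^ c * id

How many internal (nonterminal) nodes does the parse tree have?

18

[E [E [T [F [F [P c]] ^ [P id]] * [T [F [P c]]]]] + [T [F [F [P c]] ^ [P c]] * [T [F [P id]]]]]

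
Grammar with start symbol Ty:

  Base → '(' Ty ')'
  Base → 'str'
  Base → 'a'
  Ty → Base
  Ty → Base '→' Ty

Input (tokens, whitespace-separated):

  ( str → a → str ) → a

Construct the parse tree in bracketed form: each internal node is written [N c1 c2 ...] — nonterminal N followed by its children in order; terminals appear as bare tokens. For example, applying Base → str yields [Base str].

Ty
Base → Ty
( Ty ) → Ty
( Base → Ty ) → Ty
( str → Ty ) → Ty
( str → Base → Ty ) → Ty
( str → a → Ty ) → Ty
( str → a → Base ) → Ty
( str → a → str ) → Ty
( str → a → str ) → Base
( str → a → str ) → a

[Ty [Base ( [Ty [Base str] → [Ty [Base a] → [Ty [Base str]]]] )] → [Ty [Base a]]]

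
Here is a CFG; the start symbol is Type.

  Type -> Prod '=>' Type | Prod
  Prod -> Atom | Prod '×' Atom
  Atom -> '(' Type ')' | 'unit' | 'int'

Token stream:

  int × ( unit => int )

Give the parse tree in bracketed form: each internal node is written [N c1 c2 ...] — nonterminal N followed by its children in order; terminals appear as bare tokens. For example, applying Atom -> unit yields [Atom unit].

Type
Prod
Prod × Atom
Atom × Atom
int × Atom
int × ( Type )
int × ( Prod => Type )
int × ( Atom => Type )
int × ( unit => Type )
int × ( unit => Prod )
int × ( unit => Atom )
int × ( unit => int )

[Type [Prod [Prod [Atom int]] × [Atom ( [Type [Prod [Atom unit]] => [Type [Prod [Atom int]]]] )]]]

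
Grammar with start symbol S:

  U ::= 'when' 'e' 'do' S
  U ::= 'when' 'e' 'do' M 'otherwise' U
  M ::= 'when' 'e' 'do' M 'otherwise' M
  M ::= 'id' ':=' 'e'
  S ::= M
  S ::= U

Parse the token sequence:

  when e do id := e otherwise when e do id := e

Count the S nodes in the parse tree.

2

[S [U when e do [M id := e] otherwise [U when e do [S [M id := e]]]]]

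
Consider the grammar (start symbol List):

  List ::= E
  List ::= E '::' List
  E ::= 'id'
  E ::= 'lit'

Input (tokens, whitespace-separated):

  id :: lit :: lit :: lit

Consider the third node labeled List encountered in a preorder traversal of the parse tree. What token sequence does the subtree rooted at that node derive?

lit :: lit

[List [E id] :: [List [E lit] :: [List [E lit] :: [List [E lit]]]]]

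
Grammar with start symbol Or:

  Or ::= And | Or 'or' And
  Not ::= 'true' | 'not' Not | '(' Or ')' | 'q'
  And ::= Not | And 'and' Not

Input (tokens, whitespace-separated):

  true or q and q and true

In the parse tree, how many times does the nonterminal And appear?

[Or [Or [And [Not true]]] or [And [And [And [Not q]] and [Not q]] and [Not true]]]

4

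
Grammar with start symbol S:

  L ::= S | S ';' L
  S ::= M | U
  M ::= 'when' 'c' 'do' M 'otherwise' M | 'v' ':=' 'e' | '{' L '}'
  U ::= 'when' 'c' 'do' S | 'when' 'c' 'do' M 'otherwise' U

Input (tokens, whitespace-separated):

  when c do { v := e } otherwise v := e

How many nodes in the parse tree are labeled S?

2

[S [M when c do [M { [L [S [M v := e]]] }] otherwise [M v := e]]]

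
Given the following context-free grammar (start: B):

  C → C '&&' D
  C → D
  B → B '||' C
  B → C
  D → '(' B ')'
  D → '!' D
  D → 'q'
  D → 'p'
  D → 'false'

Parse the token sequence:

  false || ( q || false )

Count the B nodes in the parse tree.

4

[B [B [C [D false]]] || [C [D ( [B [B [C [D q]]] || [C [D false]]] )]]]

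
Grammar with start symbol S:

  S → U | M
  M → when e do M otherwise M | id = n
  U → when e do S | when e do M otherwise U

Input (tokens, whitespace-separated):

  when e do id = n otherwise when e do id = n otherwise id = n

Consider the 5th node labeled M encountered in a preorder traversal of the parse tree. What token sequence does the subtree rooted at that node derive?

[S [M when e do [M id = n] otherwise [M when e do [M id = n] otherwise [M id = n]]]]

id = n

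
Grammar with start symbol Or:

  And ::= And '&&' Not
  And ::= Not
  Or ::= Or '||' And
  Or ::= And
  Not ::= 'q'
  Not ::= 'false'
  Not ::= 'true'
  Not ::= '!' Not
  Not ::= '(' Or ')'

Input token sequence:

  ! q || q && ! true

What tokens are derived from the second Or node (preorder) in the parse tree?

[Or [Or [And [Not ! [Not q]]]] || [And [And [Not q]] && [Not ! [Not true]]]]

! q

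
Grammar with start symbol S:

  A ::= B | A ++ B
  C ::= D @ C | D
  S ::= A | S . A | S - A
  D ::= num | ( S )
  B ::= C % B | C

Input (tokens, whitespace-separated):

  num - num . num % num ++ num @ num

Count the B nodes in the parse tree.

[S [S [S [A [B [C [D num]]]]] - [A [B [C [D num]]]]] . [A [A [B [C [D num]] % [B [C [D num]]]]] ++ [B [C [D num] @ [C [D num]]]]]]

5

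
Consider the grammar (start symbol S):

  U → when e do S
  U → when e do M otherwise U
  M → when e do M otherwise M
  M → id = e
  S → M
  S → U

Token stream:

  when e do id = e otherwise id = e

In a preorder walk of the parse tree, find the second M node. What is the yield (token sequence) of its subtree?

id = e

[S [M when e do [M id = e] otherwise [M id = e]]]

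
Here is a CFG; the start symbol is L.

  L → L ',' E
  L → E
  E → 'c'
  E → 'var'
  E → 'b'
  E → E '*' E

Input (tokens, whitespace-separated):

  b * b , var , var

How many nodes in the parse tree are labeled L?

3

[L [L [L [E [E b] * [E b]]] , [E var]] , [E var]]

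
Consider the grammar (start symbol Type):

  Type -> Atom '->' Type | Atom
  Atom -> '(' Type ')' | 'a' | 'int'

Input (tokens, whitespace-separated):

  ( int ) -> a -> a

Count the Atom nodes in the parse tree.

4

[Type [Atom ( [Type [Atom int]] )] -> [Type [Atom a] -> [Type [Atom a]]]]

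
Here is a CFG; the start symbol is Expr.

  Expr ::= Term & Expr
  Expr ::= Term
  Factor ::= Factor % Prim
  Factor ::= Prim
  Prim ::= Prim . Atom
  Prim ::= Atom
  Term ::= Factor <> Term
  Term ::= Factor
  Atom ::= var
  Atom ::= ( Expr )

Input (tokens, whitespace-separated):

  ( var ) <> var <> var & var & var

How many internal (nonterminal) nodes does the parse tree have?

[Expr [Term [Factor [Prim [Atom ( [Expr [Term [Factor [Prim [Atom var]]]]] )]]] <> [Term [Factor [Prim [Atom var]]] <> [Term [Factor [Prim [Atom var]]]]]] & [Expr [Term [Factor [Prim [Atom var]]]] & [Expr [Term [Factor [Prim [Atom var]]]]]]]

28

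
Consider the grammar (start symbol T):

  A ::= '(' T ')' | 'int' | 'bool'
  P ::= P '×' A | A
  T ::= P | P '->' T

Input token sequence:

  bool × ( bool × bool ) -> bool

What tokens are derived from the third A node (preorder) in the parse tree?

[T [P [P [A bool]] × [A ( [T [P [P [A bool]] × [A bool]]] )]] -> [T [P [A bool]]]]

bool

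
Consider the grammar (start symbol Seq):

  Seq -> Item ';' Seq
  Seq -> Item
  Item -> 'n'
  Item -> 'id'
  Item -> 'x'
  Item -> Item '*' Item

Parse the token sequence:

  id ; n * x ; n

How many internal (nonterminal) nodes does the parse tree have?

[Seq [Item id] ; [Seq [Item [Item n] * [Item x]] ; [Seq [Item n]]]]

8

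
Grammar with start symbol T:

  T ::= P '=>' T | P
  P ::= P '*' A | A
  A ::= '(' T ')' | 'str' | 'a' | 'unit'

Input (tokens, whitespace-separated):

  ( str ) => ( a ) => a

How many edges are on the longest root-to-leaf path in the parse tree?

7

[T [P [A ( [T [P [A str]]] )]] => [T [P [A ( [T [P [A a]]] )]] => [T [P [A a]]]]]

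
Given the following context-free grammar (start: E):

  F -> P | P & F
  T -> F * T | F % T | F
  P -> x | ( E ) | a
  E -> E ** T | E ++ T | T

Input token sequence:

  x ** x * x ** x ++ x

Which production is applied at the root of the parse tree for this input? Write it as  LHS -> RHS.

E -> E ++ T

[E [E [E [E [T [F [P x]]]] ** [T [F [P x]] * [T [F [P x]]]]] ** [T [F [P x]]]] ++ [T [F [P x]]]]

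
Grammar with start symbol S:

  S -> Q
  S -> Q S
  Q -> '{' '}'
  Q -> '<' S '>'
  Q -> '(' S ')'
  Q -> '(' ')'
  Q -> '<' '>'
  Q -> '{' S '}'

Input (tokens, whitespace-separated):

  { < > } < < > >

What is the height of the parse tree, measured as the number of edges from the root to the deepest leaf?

[S [Q { [S [Q < >]] }] [S [Q < [S [Q < >]] >]]]

5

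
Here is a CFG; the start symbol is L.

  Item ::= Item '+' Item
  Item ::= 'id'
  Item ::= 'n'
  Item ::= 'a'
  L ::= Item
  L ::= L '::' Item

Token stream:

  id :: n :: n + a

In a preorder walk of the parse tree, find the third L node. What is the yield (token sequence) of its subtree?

[L [L [L [Item id]] :: [Item n]] :: [Item [Item n] + [Item a]]]

id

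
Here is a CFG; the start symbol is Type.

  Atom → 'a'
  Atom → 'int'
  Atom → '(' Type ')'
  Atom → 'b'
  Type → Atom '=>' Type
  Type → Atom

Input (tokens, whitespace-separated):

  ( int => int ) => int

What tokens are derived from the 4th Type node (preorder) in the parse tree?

[Type [Atom ( [Type [Atom int] => [Type [Atom int]]] )] => [Type [Atom int]]]

int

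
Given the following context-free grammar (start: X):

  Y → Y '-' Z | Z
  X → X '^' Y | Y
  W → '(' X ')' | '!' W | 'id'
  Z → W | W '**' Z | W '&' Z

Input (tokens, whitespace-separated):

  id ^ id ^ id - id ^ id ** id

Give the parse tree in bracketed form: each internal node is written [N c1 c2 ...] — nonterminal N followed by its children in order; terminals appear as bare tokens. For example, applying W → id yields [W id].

[X [X [X [X [Y [Z [W id]]]] ^ [Y [Z [W id]]]] ^ [Y [Y [Z [W id]]] - [Z [W id]]]] ^ [Y [Z [W id] ** [Z [W id]]]]]

X
X ^ Y
X ^ Y ^ Y
X ^ Y ^ Y ^ Y
Y ^ Y ^ Y ^ Y
Z ^ Y ^ Y ^ Y
W ^ Y ^ Y ^ Y
id ^ Y ^ Y ^ Y
id ^ Z ^ Y ^ Y
id ^ W ^ Y ^ Y
id ^ id ^ Y ^ Y
id ^ id ^ Y - Z ^ Y
id ^ id ^ Z - Z ^ Y
id ^ id ^ W - Z ^ Y
id ^ id ^ id - Z ^ Y
id ^ id ^ id - W ^ Y
id ^ id ^ id - id ^ Y
id ^ id ^ id - id ^ Z
id ^ id ^ id - id ^ W ** Z
id ^ id ^ id - id ^ id ** Z
id ^ id ^ id - id ^ id ** W
id ^ id ^ id - id ^ id ** id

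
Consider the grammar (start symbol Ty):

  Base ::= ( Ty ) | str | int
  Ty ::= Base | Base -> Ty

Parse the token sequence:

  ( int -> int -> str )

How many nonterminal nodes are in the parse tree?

[Ty [Base ( [Ty [Base int] -> [Ty [Base int] -> [Ty [Base str]]]] )]]

8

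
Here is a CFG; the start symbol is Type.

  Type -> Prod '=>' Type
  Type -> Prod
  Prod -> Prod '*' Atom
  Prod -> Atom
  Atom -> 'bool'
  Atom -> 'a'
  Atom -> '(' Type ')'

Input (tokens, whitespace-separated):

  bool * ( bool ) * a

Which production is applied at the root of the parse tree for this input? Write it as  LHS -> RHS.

[Type [Prod [Prod [Prod [Atom bool]] * [Atom ( [Type [Prod [Atom bool]]] )]] * [Atom a]]]

Type -> Prod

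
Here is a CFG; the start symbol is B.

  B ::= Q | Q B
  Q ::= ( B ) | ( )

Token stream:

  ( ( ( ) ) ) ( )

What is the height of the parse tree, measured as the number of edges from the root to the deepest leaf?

[B [Q ( [B [Q ( [B [Q ( )]] )]] )] [B [Q ( )]]]

6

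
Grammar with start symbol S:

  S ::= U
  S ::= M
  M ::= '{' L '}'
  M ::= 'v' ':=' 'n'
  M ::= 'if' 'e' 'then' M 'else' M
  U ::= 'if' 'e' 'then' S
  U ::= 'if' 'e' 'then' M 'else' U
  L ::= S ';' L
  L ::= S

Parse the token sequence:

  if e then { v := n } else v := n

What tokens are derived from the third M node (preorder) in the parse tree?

[S [M if e then [M { [L [S [M v := n]]] }] else [M v := n]]]

v := n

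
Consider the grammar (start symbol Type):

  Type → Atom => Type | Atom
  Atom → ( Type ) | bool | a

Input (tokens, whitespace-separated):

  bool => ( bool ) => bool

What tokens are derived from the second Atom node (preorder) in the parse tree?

[Type [Atom bool] => [Type [Atom ( [Type [Atom bool]] )] => [Type [Atom bool]]]]

( bool )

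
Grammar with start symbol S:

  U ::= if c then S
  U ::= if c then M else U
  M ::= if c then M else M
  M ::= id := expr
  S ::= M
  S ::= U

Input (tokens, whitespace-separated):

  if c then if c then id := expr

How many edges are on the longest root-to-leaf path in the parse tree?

6

[S [U if c then [S [U if c then [S [M id := expr]]]]]]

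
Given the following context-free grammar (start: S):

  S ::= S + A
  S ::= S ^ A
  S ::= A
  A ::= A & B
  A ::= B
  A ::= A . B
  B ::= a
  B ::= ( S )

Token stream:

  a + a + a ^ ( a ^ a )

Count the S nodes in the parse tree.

6

[S [S [S [S [A [B a]]] + [A [B a]]] + [A [B a]]] ^ [A [B ( [S [S [A [B a]]] ^ [A [B a]]] )]]]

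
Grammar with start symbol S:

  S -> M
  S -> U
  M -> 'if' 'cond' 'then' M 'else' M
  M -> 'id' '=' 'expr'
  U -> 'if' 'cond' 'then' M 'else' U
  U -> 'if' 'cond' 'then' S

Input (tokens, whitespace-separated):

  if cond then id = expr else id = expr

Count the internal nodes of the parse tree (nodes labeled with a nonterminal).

[S [M if cond then [M id = expr] else [M id = expr]]]

4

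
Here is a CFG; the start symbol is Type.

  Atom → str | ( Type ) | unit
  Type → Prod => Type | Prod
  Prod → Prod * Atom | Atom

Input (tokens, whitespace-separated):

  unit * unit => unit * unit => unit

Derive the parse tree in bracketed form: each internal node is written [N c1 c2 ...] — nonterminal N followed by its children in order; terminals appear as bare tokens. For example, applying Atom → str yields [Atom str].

Type
Prod => Type
Prod * Atom => Type
Atom * Atom => Type
unit * Atom => Type
unit * unit => Type
unit * unit => Prod => Type
unit * unit => Prod * Atom => Type
unit * unit => Atom * Atom => Type
unit * unit => unit * Atom => Type
unit * unit => unit * unit => Type
unit * unit => unit * unit => Prod
unit * unit => unit * unit => Atom
unit * unit => unit * unit => unit

[Type [Prod [Prod [Atom unit]] * [Atom unit]] => [Type [Prod [Prod [Atom unit]] * [Atom unit]] => [Type [Prod [Atom unit]]]]]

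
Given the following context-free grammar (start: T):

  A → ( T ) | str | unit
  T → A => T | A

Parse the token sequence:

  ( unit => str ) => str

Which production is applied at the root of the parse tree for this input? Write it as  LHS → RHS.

[T [A ( [T [A unit] => [T [A str]]] )] => [T [A str]]]

T → A => T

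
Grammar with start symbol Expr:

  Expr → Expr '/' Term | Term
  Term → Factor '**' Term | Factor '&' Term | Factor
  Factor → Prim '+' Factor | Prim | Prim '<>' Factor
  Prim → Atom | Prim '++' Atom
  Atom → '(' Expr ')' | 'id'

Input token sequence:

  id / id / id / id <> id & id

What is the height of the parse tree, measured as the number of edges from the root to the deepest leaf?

8

[Expr [Expr [Expr [Expr [Term [Factor [Prim [Atom id]]]]] / [Term [Factor [Prim [Atom id]]]]] / [Term [Factor [Prim [Atom id]]]]] / [Term [Factor [Prim [Atom id]] <> [Factor [Prim [Atom id]]]] & [Term [Factor [Prim [Atom id]]]]]]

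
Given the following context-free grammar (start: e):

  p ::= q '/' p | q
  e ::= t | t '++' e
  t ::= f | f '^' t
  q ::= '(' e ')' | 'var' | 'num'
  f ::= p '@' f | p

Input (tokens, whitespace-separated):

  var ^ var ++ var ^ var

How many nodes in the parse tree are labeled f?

4

[e [t [f [p [q var]]] ^ [t [f [p [q var]]]]] ++ [e [t [f [p [q var]]] ^ [t [f [p [q var]]]]]]]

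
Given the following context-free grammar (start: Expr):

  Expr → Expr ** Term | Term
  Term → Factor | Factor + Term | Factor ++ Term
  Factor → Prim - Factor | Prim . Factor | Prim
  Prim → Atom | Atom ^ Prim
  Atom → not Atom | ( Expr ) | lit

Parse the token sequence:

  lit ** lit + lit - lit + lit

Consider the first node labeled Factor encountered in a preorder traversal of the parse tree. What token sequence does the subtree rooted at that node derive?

[Expr [Expr [Term [Factor [Prim [Atom lit]]]]] ** [Term [Factor [Prim [Atom lit]]] + [Term [Factor [Prim [Atom lit]] - [Factor [Prim [Atom lit]]]] + [Term [Factor [Prim [Atom lit]]]]]]]

lit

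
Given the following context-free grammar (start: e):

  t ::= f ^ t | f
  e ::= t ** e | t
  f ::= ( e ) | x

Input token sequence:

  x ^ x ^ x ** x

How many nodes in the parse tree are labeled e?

[e [t [f x] ^ [t [f x] ^ [t [f x]]]] ** [e [t [f x]]]]

2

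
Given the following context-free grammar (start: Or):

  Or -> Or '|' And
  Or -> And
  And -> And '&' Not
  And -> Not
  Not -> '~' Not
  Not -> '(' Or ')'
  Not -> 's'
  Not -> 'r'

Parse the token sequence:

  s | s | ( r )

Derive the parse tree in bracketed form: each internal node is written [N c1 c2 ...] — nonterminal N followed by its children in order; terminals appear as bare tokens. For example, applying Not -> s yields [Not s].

[Or [Or [Or [And [Not s]]] | [And [Not s]]] | [And [Not ( [Or [And [Not r]]] )]]]

Or
Or | And
Or | And | And
And | And | And
Not | And | And
s | And | And
s | Not | And
s | s | And
s | s | Not
s | s | ( Or )
s | s | ( And )
s | s | ( Not )
s | s | ( r )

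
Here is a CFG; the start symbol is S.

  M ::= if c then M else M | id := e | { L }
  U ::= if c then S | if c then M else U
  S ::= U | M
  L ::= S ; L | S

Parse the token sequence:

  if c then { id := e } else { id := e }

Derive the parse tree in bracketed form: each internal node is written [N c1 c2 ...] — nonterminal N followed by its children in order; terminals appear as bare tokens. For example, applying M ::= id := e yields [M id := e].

[S [M if c then [M { [L [S [M id := e]]] }] else [M { [L [S [M id := e]]] }]]]

S
M
if c then M else M
if c then { L } else M
if c then { S } else M
if c then { M } else M
if c then { id := e } else M
if c then { id := e } else { L }
if c then { id := e } else { S }
if c then { id := e } else { M }
if c then { id := e } else { id := e }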